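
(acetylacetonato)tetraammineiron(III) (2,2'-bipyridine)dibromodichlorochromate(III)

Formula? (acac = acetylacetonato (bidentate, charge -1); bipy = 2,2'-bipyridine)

[Fe(acac)(NH3)4][Cr(bipy)Br2Cl2]2

Cation [Fe…]: ligand charges -1, Fe(III) ⇒ ion charge 2+.
Anion [Cr…]: ligand charges -4, Cr(III) ⇒ ion charge 1−.
One 2+ cation requires 2 of the 1− anion.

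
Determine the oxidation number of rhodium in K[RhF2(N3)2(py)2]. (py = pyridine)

+3

1 potassium outside the brackets (+1 each) → the complex ion is 1−.
Ligand charges: 2×F = -2; 2×py neutral; 2×N3 = -2; sum -4.
Rh + (-4) = 1− ⇒ Rh is +3.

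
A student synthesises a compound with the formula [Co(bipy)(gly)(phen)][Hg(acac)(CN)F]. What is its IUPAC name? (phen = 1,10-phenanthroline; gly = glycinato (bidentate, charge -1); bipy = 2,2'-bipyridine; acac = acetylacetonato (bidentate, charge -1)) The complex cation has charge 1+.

Both ions are complex: the cation is named first with the plain metal name, the anion second with the -ate form; each ion's ligands are alphabetised independently.
The complex cation is given as 1+; its ligand charges sum to -1, so Co = +2.
A 1:1 salt means the anion carries the equal and opposite charge, 1−.
Anion: ligand charges sum to -3; for the ion to be 1−, Hg = +2.

(2,2'-bipyridine)(glycinato)(1,10-phenanthroline)cobalt(II) (acetylacetonato)cyanofluoromercurate(II)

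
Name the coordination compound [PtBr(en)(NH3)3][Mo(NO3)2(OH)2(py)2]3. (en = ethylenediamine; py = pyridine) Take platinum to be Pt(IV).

Pt is given as +4; the cation's ligand charges sum to -1, so the complex cation is 3+.
With 3 anions per cation, each anion must be 3/3 = 1−.
Anion: ligand charges sum to -4; for the ion to be 1−, Mo = +3.

triamminebromo(ethylenediamine)platinum(IV) dihydroxodinitratobis(pyridine)molybdate(III)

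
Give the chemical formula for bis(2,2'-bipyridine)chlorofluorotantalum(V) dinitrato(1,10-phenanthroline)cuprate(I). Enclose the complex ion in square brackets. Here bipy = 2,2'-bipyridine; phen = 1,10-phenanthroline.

[Ta(bipy)2ClF][Cu(NO3)2(phen)]3

Cation [Ta…]: ligand charges -2, Ta(V) ⇒ ion charge 3+.
Anion [Cu…]: ligand charges -2, Cu(I) ⇒ ion charge 1−.
One 3+ cation requires 3 of the 1− anion.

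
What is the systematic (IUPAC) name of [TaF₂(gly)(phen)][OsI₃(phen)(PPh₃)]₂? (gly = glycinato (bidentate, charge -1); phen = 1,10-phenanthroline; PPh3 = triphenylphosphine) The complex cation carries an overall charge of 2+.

Both ions are complex: the cation is named first with the plain metal name, the anion second with the -ate form; each ion's ligands are alphabetised independently.
The complex cation is given as 2+; its ligand charges sum to -3, so Ta = +5.
With 2 anions per cation, each anion must be 2/2 = 1−.
Anion: ligand charges sum to -3; for the ion to be 1−, Os = +2.

difluoro(glycinato)(1,10-phenanthroline)tantalum(V) triiodo(1,10-phenanthroline)(triphenylphosphine)osmate(II)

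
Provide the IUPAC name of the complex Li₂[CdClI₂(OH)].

The 2 lithium counter-ions carry a total charge of +2, so each complex ion is 2−.
Ligand charges: 1×chloro (-1 each), 1×hydroxo (-1 each), 2×iodo (-1 each); total -4. So Cd + (-4) = 2−, giving Cd = +2.
The complex ion is anionic, so cadmium takes the -ate form cadmate(II).

lithium chlorohydroxodiiodocadmate(II)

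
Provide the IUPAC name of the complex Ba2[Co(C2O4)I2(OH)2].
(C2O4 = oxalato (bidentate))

The 2 barium counter-ions carry a total charge of +4, so each complex ion is 4−.
Ligand charges: 2×iodo (-1 each), 2×hydroxo (-1 each), 1×oxalato (-2 each); total -6. So Co + (-6) = 4−, giving Co = +2.
Ligands are named alphabetically: hydroxo before iodo before oxalato.
The complex ion is anionic, so cobalt takes the -ate form cobaltate(II).

barium dihydroxodiiodooxalatocobaltate(II)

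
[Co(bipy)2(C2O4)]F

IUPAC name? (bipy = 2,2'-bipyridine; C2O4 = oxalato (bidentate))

The 1 fluoride counter-ion carries a total charge of -1, so each complex ion is 1+.
Ligand charges: 2×2,2'-bipyridine (neutral), 1×oxalato (-2 each); total -2. So Co + (-2) = 1+, giving Co = +3.
Ligands are named alphabetically: bipyridine before oxalato.

bis(2,2'-bipyridine)oxalatocobalt(III) fluoride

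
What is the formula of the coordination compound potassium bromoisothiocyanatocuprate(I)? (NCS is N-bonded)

K[CuBr(NCS)]

Ligands: 1 isothiocyanato (NCS, -1), 1 bromo (Br, -1). Ligand charge sum = -2.
With Cu in oxidation state +1, the complex ion is [Cu...]^1−.
Charge balance with potassium (+1) requires 1 complex ion per 1 potassium.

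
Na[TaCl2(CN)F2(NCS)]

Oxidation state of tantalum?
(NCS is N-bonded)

1 sodium outside the brackets (+1 each) → the complex ion is 1−.
Ligand charges: 2×Cl = -2; 2×F = -2; 1×NCS = -1; 1×CN = -1; sum -6.
Ta + (-6) = 1− ⇒ Ta is +5.

+5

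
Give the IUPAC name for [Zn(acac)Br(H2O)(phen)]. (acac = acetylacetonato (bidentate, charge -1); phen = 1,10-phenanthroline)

There is no counter-ion, so the complex is neutral overall.
Ligand charges: 1×acetylacetonato (-1 each), 1×bromo (-1 each), 1×1,10-phenanthroline (neutral), 1×aqua (neutral); total -2. So Zn + (-2) = 0, giving Zn = +2.
Ligands are named alphabetically: acetylacetonato before aqua before bromo before phenanthroline.

(acetylacetonato)aquabromo(1,10-phenanthroline)zinc(II)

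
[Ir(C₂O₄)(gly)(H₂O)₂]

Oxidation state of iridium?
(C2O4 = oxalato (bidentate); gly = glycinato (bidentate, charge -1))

No counter-ion: the bracketed complex is neutral.
Ligand charges: 1×C2O4 = -2; 1×gly = -1; 2×H2O neutral; sum -3.
Ir + (-3) = 0 ⇒ Ir is +3.

+3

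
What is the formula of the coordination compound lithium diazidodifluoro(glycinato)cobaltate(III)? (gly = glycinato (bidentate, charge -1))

Li2[CoF2(gly)(N3)2]

Ligands: 2 azido (N3, -1), 1 glycinato (gly, -1), 2 fluoro (F, -1). Ligand charge sum = -5.
Charge balance with lithium (+1) requires 1 complex ion per 2 lithium.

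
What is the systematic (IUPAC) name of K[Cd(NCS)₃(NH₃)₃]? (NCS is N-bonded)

The 1 potassium counter-ion carries a total charge of +1, so each complex ion is 1−.
Ligand charges: 3×isothiocyanato (-1 each), 3×ammine (neutral); total -3. So Cd + (-3) = 1−, giving Cd = +2.
The complex ion is anionic, so cadmium takes the -ate form cadmate(II).

potassium triamminetriisothiocyanatocadmate(II)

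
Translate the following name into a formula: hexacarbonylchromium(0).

Ligands: 6 carbonyl (CO, neutral). Ligand charge sum = 0.
With Cr in oxidation state 0, the complex ion is [Cr...].

[Cr(CO)6]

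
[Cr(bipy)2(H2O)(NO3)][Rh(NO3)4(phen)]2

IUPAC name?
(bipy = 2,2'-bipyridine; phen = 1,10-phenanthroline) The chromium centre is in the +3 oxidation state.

Both ions are complex: the cation is named first with the plain metal name, the anion second with the -ate form; each ion's ligands are alphabetised independently.
Cr is given as +3; the cation's ligand charges sum to -1, so the complex cation is 2+.
With 2 anions per cation, each anion must be 2/2 = 1−.
Anion: ligand charges sum to -4; for the ion to be 1−, Rh = +3.

aquabis(2,2'-bipyridine)nitratochromium(III) tetranitrato(1,10-phenanthroline)rhodate(III)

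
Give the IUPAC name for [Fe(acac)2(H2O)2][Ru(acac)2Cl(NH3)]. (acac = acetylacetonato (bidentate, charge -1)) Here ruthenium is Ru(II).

bis(acetylacetonato)diaquairon(III) bis(acetylacetonato)amminechlororuthenate(II)

Both ions are complex: the cation is named first with the plain metal name, the anion second with the -ate form; each ion's ligands are alphabetised independently.
Ru is given as +2; the anion's ligand charges sum to -3, so the complex anion is 1−.
A 1:1 salt means the cation carries the equal and opposite charge, 1+.
Cation: ligand charges sum to -2; for the ion to be 1+, Fe = +3.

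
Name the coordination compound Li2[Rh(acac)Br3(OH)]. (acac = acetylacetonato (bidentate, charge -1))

lithium (acetylacetonato)tribromohydroxorhodate(III)

The 2 lithium counter-ions carry a total charge of +2, so each complex ion is 2−.
Ligand charges: 3×bromo (-1 each), 1×acetylacetonato (-1 each), 1×hydroxo (-1 each); total -5. So Rh + (-5) = 2−, giving Rh = +3.
The complex ion is anionic, so rhodium takes the -ate form rhodate(III).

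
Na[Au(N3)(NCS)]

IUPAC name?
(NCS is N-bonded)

The 1 sodium counter-ion carries a total charge of +1, so each complex ion is 1−.
Ligand charges: 1×azido (-1 each), 1×isothiocyanato (-1 each); total -2. So Au + (-2) = 1−, giving Au = +1.
Ligands are named alphabetically: azido before isothiocyanato.
The complex ion is anionic, so gold takes the -ate form aurate(I).

sodium azidoisothiocyanatoaurate(I)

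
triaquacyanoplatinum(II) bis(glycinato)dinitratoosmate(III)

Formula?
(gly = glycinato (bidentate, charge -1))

[Pt(CN)(H2O)3][Os(gly)2(NO3)2]

Cation [Pt…]: ligand charges -1, Pt(II) ⇒ ion charge 1+.
Anion [Os…]: ligand charges -4, Os(III) ⇒ ion charge 1−.
One 1+ cation balances one 1− anion.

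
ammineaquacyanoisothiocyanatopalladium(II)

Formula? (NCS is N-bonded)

Ligands: 1 isothiocyanato (NCS, -1), 1 ammine (NH3, neutral), 1 cyano (CN, -1), 1 aqua (H2O, neutral). Ligand charge sum = -2.
With Pd in oxidation state +2, the complex ion is [Pd...].

[Pd(CN)(H2O)(NCS)(NH3)]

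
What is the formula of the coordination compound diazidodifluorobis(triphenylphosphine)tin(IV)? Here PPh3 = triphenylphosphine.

[SnF2(N3)2(PPh3)2]

Ligands: 2 fluoro (F, -1), 2 azido (N3, -1), 2 triphenylphosphine (PPh3, neutral). Ligand charge sum = -4.
With Sn in oxidation state +4, the complex ion is [Sn...].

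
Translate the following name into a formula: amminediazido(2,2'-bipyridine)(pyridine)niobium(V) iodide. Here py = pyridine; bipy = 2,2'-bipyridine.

[Nb(bipy)(N3)2(NH3)(py)]I3

Ligands: 2 azido (N3, -1), 1 ammine (NH3, neutral), 1 pyridine (py, neutral), 1 2,2'-bipyridine (bipy, neutral). Ligand charge sum = -2.
With Nb in oxidation state +5, the complex ion is [Nb...]^3+.
Charge balance with iodide (-1) requires 1 complex ion per 3 iodide.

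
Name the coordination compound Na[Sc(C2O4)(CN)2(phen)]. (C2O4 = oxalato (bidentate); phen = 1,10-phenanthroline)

sodium dicyanooxalato(1,10-phenanthroline)scandate(III)

The 1 sodium counter-ion carries a total charge of +1, so each complex ion is 1−.
Ligand charges: 1×oxalato (-2 each), 1×1,10-phenanthroline (neutral), 2×cyano (-1 each); total -4. So Sc + (-4) = 1−, giving Sc = +3.
The complex ion is anionic, so scandium takes the -ate form scandate(III).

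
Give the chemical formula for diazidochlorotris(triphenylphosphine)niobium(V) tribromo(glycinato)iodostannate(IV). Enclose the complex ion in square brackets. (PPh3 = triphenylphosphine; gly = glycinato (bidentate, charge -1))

Cation [Nb…]: ligand charges -3, Nb(V) ⇒ ion charge 2+.
Anion [Sn…]: ligand charges -5, Sn(IV) ⇒ ion charge 1−.
One 2+ cation requires 2 of the 1− anion.

[NbCl(N3)2(PPh3)3][SnBr3(gly)I]2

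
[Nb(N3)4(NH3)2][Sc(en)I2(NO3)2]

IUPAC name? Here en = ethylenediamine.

Both ions are complex: the cation is named first with the plain metal name, the anion second with the -ate form; each ion's ligands are alphabetised independently.
Scandium is always +3 in its complexes; the anion's ligand charges sum to -4, so the complex anion is 1−.
A 1:1 salt means the cation carries the equal and opposite charge, 1+.
Cation: ligand charges sum to -4; for the ion to be 1+, Nb = +5.

diamminetetraazidoniobium(V) (ethylenediamine)diiododinitratoscandate(III)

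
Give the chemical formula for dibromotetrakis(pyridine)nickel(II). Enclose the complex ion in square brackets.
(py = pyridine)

Ligands: 2 bromo (Br, -1), 4 pyridine (py, neutral). Ligand charge sum = -2.
With Ni in oxidation state +2, the complex ion is [Ni...].

[NiBr2(py)4]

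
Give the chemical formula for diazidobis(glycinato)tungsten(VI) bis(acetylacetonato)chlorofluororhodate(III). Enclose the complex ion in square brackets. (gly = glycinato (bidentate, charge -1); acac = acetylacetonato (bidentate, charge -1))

[W(gly)2(N3)2][Rh(acac)2ClF]2

Cation [W…]: ligand charges -4, W(VI) ⇒ ion charge 2+.
Anion [Rh…]: ligand charges -4, Rh(III) ⇒ ion charge 1−.
One 2+ cation requires 2 of the 1− anion.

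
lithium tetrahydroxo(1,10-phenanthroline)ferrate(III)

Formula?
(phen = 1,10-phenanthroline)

Li[Fe(OH)4(phen)]

Ligands: 1 1,10-phenanthroline (phen, neutral), 4 hydroxo (OH, -1). Ligand charge sum = -4.
Charge balance with lithium (+1) requires 1 complex ion per 1 lithium.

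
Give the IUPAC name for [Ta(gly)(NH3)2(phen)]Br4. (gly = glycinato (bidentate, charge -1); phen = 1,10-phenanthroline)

diammine(glycinato)(1,10-phenanthroline)tantalum(V) bromide

The 4 bromide counter-ions carry a total charge of -4, so each complex ion is 4+.
Ligand charges: 2×ammine (neutral), 1×glycinato (-1 each), 1×1,10-phenanthroline (neutral); total -1. So Ta + (-1) = 4+, giving Ta = +5.
Ligands are named alphabetically: ammine before glycinato before phenanthroline.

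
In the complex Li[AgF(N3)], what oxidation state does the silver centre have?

1 lithium outside the brackets (+1 each) → the complex ion is 1−.
Ligand charges: 1×N3 = -1; 1×F = -1; sum -2.
Ag + (-2) = 1− ⇒ Ag is +1.

+1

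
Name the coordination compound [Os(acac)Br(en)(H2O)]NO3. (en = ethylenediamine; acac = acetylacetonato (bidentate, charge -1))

The 1 nitrate counter-ion carries a total charge of -1, so each complex ion is 1+.
Ligand charges: 1×ethylenediamine (neutral), 1×aqua (neutral), 1×bromo (-1 each), 1×acetylacetonato (-1 each); total -2. So Os + (-2) = 1+, giving Os = +3.
Ligands are named alphabetically: acetylacetonato before aqua before bromo before ethylenediamine.

(acetylacetonato)aquabromo(ethylenediamine)osmium(III) nitrate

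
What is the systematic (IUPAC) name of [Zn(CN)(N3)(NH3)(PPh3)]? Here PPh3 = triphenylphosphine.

There is no counter-ion, so the complex is neutral overall.
Ligand charges: 1×azido (-1 each), 1×triphenylphosphine (neutral), 1×cyano (-1 each), 1×ammine (neutral); total -2. So Zn + (-2) = 0, giving Zn = +2.
Ligands are named alphabetically: ammine before azido before cyano before triphenylphosphine.

ammineazidocyano(triphenylphosphine)zinc(II)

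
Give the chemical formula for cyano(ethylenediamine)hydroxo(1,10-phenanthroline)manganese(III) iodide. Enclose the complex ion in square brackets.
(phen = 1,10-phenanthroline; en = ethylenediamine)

Ligands: 1 hydroxo (OH, -1), 1 1,10-phenanthroline (phen, neutral), 1 cyano (CN, -1), 1 ethylenediamine (en, neutral). Ligand charge sum = -2.
With Mn in oxidation state +3, the complex ion is [Mn...]^1+.
Charge balance with iodide (-1) requires 1 complex ion per 1 iodide.

[Mn(CN)(en)(OH)(phen)]I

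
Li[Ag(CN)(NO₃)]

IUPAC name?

The 1 lithium counter-ion carries a total charge of +1, so each complex ion is 1−.
Ligand charges: 1×cyano (-1 each), 1×nitrato (-1 each); total -2. So Ag + (-2) = 1−, giving Ag = +1.
Ligands are named alphabetically: cyano before nitrato.
The complex ion is anionic, so silver takes the -ate form argentate(I).

lithium cyanonitratoargentate(I)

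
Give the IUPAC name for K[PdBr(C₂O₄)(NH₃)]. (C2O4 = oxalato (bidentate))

The 1 potassium counter-ion carries a total charge of +1, so each complex ion is 1−.
Ligand charges: 1×oxalato (-2 each), 1×bromo (-1 each), 1×ammine (neutral); total -3. So Pd + (-3) = 1−, giving Pd = +2.
The complex ion is anionic, so palladium takes the -ate form palladate(II).

potassium amminebromooxalatopalladate(II)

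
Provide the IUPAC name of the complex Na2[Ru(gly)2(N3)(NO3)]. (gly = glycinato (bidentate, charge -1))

The 2 sodium counter-ions carry a total charge of +2, so each complex ion is 2−.
Ligand charges: 1×nitrato (-1 each), 1×azido (-1 each), 2×glycinato (-1 each); total -4. So Ru + (-4) = 2−, giving Ru = +2.
The complex ion is anionic, so ruthenium takes the -ate form ruthenate(II).

sodium azidobis(glycinato)nitratoruthenate(II)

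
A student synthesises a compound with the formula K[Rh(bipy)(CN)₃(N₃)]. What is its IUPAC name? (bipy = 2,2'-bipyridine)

potassium azido(2,2'-bipyridine)tricyanorhodate(III)

The 1 potassium counter-ion carries a total charge of +1, so each complex ion is 1−.
Ligand charges: 1×azido (-1 each), 3×cyano (-1 each), 1×2,2'-bipyridine (neutral); total -4. So Rh + (-4) = 1−, giving Rh = +3.
Ligands are named alphabetically: azido before bipyridine before cyano.
The complex ion is anionic, so rhodium takes the -ate form rhodate(III).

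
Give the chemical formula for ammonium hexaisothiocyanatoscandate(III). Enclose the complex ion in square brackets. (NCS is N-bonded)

Ligands: 6 isothiocyanato (NCS, -1). Ligand charge sum = -6.
With Sc in oxidation state +3, the complex ion is [Sc...]^3−.
Charge balance with ammonium (+1) requires 1 complex ion per 3 ammonium.

(NH4)3[Sc(NCS)6]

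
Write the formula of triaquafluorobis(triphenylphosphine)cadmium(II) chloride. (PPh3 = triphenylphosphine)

[CdF(H2O)3(PPh3)2]Cl

Ligands: 1 fluoro (F, -1), 3 aqua (H2O, neutral), 2 triphenylphosphine (PPh3, neutral). Ligand charge sum = -1.
With Cd in oxidation state +2, the complex ion is [Cd...]^1+.
Charge balance with chloride (-1) requires 1 complex ion per 1 chloride.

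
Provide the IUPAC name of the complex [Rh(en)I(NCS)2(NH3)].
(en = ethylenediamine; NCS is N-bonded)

There is no counter-ion, so the complex is neutral overall.
Ligand charges: 1×iodo (-1 each), 1×ethylenediamine (neutral), 1×ammine (neutral), 2×isothiocyanato (-1 each); total -3. So Rh + (-3) = 0, giving Rh = +3.
Ligands are named alphabetically: ammine before ethylenediamine before iodo before isothiocyanato.

ammine(ethylenediamine)iododiisothiocyanatorhodium(III)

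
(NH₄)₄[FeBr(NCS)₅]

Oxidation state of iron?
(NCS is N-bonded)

+2

4 ammonium outside the brackets (+1 each) → the complex ion is 4−.
Ligand charges: 1×Br = -1; 5×NCS = -5; sum -6.
Fe + (-6) = 4− ⇒ Fe is +2.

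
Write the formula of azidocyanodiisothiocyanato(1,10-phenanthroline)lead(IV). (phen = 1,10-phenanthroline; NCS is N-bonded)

[Pb(CN)(N3)(NCS)2(phen)]

Ligands: 1 1,10-phenanthroline (phen, neutral), 1 cyano (CN, -1), 2 isothiocyanato (NCS, -1), 1 azido (N3, -1). Ligand charge sum = -4.
With Pb in oxidation state +4, the complex ion is [Pb...].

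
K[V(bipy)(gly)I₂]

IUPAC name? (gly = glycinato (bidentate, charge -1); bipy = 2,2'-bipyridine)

potassium (2,2'-bipyridine)(glycinato)diiodovanadate(II)

The 1 potassium counter-ion carries a total charge of +1, so each complex ion is 1−.
Ligand charges: 1×glycinato (-1 each), 1×2,2'-bipyridine (neutral), 2×iodo (-1 each); total -3. So V + (-3) = 1−, giving V = +2.
Ligands are named alphabetically: bipyridine before glycinato before iodo.
The complex ion is anionic, so vanadium takes the -ate form vanadate(II).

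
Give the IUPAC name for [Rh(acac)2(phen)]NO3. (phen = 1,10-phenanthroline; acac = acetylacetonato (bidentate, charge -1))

bis(acetylacetonato)(1,10-phenanthroline)rhodium(III) nitrate

The 1 nitrate counter-ion carries a total charge of -1, so each complex ion is 1+.
Ligand charges: 1×1,10-phenanthroline (neutral), 2×acetylacetonato (-1 each); total -2. So Rh + (-2) = 1+, giving Rh = +3.
Ligands are named alphabetically: acetylacetonato before phenanthroline.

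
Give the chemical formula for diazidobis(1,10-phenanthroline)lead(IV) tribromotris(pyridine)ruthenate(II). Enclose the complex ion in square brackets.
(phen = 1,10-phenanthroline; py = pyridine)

Cation [Pb…]: ligand charges -2, Pb(IV) ⇒ ion charge 2+.
Anion [Ru…]: ligand charges -3, Ru(II) ⇒ ion charge 1−.
One 2+ cation requires 2 of the 1− anion.

[Pb(N3)2(phen)2][RuBr3(py)3]2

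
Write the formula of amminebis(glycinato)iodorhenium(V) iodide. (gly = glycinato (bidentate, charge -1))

[Re(gly)2I(NH3)]I2

Ligands: 1 iodo (I, -1), 1 ammine (NH3, neutral), 2 glycinato (gly, -1). Ligand charge sum = -3.
Charge balance with iodide (-1) requires 1 complex ion per 2 iodide.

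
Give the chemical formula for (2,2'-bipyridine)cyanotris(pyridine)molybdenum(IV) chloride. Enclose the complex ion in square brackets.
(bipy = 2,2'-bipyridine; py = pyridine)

Ligands: 1 2,2'-bipyridine (bipy, neutral), 3 pyridine (py, neutral), 1 cyano (CN, -1). Ligand charge sum = -1.
Charge balance with chloride (-1) requires 1 complex ion per 3 chloride.

[Mo(bipy)(CN)(py)3]Cl3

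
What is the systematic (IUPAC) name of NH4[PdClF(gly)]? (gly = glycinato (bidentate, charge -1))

ammonium chlorofluoro(glycinato)palladate(II)

The 1 ammonium counter-ion carries a total charge of +1, so each complex ion is 1−.
Ligand charges: 1×glycinato (-1 each), 1×fluoro (-1 each), 1×chloro (-1 each); total -3. So Pd + (-3) = 1−, giving Pd = +2.
Ligands are named alphabetically: chloro before fluoro before glycinato.
The complex ion is anionic, so palladium takes the -ate form palladate(II).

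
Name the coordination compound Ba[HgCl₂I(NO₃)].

The 1 barium counter-ion carries a total charge of +2, so each complex ion is 2−.
Ligand charges: 1×iodo (-1 each), 2×chloro (-1 each), 1×nitrato (-1 each); total -4. So Hg + (-4) = 2−, giving Hg = +2.
The complex ion is anionic, so mercury takes the -ate form mercurate(II).

barium dichloroiodonitratomercurate(II)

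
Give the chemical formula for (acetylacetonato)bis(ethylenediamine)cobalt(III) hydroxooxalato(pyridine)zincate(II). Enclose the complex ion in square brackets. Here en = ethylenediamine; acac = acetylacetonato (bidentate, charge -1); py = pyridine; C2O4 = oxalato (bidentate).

[Co(acac)(en)2][Zn(C2O4)(OH)(py)]2

Cation [Co…]: ligand charges -1, Co(III) ⇒ ion charge 2+.
Anion [Zn…]: ligand charges -3, Zn(II) ⇒ ion charge 1−.
One 2+ cation requires 2 of the 1− anion.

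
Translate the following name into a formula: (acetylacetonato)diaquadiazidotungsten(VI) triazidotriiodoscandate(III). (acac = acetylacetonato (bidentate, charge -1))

[W(acac)(H2O)2(N3)2][ScI3(N3)3]

Cation [W…]: ligand charges -3, W(VI) ⇒ ion charge 3+.
Anion [Sc…]: ligand charges -6, Sc(III) ⇒ ion charge 3−.
One 3+ cation balances one 3− anion.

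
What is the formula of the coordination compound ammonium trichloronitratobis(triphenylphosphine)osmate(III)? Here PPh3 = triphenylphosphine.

NH4[OsCl3(NO3)(PPh3)2]

Ligands: 3 chloro (Cl, -1), 1 nitrato (NO3, -1), 2 triphenylphosphine (PPh3, neutral). Ligand charge sum = -4.
Charge balance with ammonium (+1) requires 1 complex ion per 1 ammonium.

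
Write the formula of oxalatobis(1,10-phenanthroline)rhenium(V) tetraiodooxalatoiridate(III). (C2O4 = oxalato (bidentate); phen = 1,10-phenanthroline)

Cation [Re…]: ligand charges -2, Re(V) ⇒ ion charge 3+.
Anion [Ir…]: ligand charges -6, Ir(III) ⇒ ion charge 3−.

[Re(C2O4)(phen)2][Ir(C2O4)I4]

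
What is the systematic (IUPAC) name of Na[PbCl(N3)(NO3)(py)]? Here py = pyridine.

sodium azidochloronitrato(pyridine)plumbate(II)

The 1 sodium counter-ion carries a total charge of +1, so each complex ion is 1−.
Ligand charges: 1×azido (-1 each), 1×nitrato (-1 each), 1×chloro (-1 each), 1×pyridine (neutral); total -3. So Pb + (-3) = 1−, giving Pb = +2.
The complex ion is anionic, so lead takes the -ate form plumbate(II).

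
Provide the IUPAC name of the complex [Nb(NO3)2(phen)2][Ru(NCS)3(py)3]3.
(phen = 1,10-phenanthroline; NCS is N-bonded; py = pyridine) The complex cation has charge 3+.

Both ions are complex: the cation is named first with the plain metal name, the anion second with the -ate form; each ion's ligands are alphabetised independently.
The complex cation is given as 3+; its ligand charges sum to -2, so Nb = +5.
With 3 anions per cation, each anion must be 3/3 = 1−.
Anion: ligand charges sum to -3; for the ion to be 1−, Ru = +2.

dinitratobis(1,10-phenanthroline)niobium(V) triisothiocyanatotris(pyridine)ruthenate(II)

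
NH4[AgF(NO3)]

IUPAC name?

The 1 ammonium counter-ion carries a total charge of +1, so each complex ion is 1−.
Ligand charges: 1×nitrato (-1 each), 1×fluoro (-1 each); total -2. So Ag + (-2) = 1−, giving Ag = +1.
Ligands are named alphabetically: fluoro before nitrato.
The complex ion is anionic, so silver takes the -ate form argentate(I).

ammonium fluoronitratoargentate(I)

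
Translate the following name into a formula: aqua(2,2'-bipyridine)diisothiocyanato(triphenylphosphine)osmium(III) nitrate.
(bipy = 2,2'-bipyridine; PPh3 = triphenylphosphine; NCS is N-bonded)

Ligands: 1 2,2'-bipyridine (bipy, neutral), 1 triphenylphosphine (PPh3, neutral), 2 isothiocyanato (NCS, -1), 1 aqua (H2O, neutral). Ligand charge sum = -2.
Charge balance with nitrate (-1) requires 1 complex ion per 1 nitrate.

[Os(bipy)(H2O)(NCS)2(PPh3)]NO3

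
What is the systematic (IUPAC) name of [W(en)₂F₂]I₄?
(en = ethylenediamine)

bis(ethylenediamine)difluorotungsten(VI) iodide

The 4 iodide counter-ions carry a total charge of -4, so each complex ion is 4+.
Ligand charges: 2×fluoro (-1 each), 2×ethylenediamine (neutral); total -2. So W + (-2) = 4+, giving W = +6.
Ligands are named alphabetically: ethylenediamine before fluoro.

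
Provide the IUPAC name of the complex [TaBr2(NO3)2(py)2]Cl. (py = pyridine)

dibromodinitratobis(pyridine)tantalum(V) chloride

The 1 chloride counter-ion carries a total charge of -1, so each complex ion is 1+.
Ligand charges: 2×pyridine (neutral), 2×nitrato (-1 each), 2×bromo (-1 each); total -4. So Ta + (-4) = 1+, giving Ta = +5.
Ligands are named alphabetically: bromo before nitrato before pyridine.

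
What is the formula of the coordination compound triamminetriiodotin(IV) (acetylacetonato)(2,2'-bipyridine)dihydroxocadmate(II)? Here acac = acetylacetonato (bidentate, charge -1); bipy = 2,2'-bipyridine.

Cation [Sn…]: ligand charges -3, Sn(IV) ⇒ ion charge 1+.
Anion [Cd…]: ligand charges -3, Cd(II) ⇒ ion charge 1−.
One 1+ cation balances one 1− anion.

[SnI3(NH3)3][Cd(acac)(bipy)(OH)2]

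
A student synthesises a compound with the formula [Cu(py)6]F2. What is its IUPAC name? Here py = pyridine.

The 2 fluoride counter-ions carry a total charge of -2, so each complex ion is 2+.
Ligand charges: 6×pyridine (neutral); total 0. So Cu + (0) = 2+, giving Cu = +2.

hexakis(pyridine)copper(II) fluoride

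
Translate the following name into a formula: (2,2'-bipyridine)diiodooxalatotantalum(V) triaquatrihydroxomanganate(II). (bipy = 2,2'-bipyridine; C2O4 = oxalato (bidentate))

[Ta(bipy)(C2O4)I2][Mn(H2O)3(OH)3]

Cation [Ta…]: ligand charges -4, Ta(V) ⇒ ion charge 1+.
Anion [Mn…]: ligand charges -3, Mn(II) ⇒ ion charge 1−.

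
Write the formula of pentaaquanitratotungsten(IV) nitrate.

Ligands: 1 nitrato (NO3, -1), 5 aqua (H2O, neutral). Ligand charge sum = -1.
With W in oxidation state +4, the complex ion is [W...]^3+.
Charge balance with nitrate (-1) requires 1 complex ion per 3 nitrate.

[W(H2O)5(NO3)](NO3)3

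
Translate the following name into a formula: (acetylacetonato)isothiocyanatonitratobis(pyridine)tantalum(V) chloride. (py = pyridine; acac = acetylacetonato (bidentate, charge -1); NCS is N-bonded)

Ligands: 2 pyridine (py, neutral), 1 acetylacetonato (acac, -1), 1 nitrato (NO3, -1), 1 isothiocyanato (NCS, -1). Ligand charge sum = -3.
With Ta in oxidation state +5, the complex ion is [Ta...]^2+.
Charge balance with chloride (-1) requires 1 complex ion per 2 chloride.

[Ta(acac)(NCS)(NO3)(py)2]Cl2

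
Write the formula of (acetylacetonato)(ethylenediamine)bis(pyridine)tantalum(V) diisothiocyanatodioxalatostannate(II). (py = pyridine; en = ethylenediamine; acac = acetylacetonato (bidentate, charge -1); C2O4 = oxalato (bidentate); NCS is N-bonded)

[Ta(acac)(en)(py)2][Sn(C2O4)2(NCS)2]

Cation [Ta…]: ligand charges -1, Ta(V) ⇒ ion charge 4+.
Anion [Sn…]: ligand charges -6, Sn(II) ⇒ ion charge 4−.
One 4+ cation balances one 4− anion.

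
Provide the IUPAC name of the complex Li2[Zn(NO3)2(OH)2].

The 2 lithium counter-ions carry a total charge of +2, so each complex ion is 2−.
Ligand charges: 2×hydroxo (-1 each), 2×nitrato (-1 each); total -4. So Zn + (-4) = 2−, giving Zn = +2.
The complex ion is anionic, so zinc takes the -ate form zincate(II).

lithium dihydroxodinitratozincate(II)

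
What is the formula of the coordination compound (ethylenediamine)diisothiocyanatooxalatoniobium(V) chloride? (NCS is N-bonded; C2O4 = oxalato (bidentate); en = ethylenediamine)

Ligands: 2 isothiocyanato (NCS, -1), 1 oxalato (C2O4, -2), 1 ethylenediamine (en, neutral). Ligand charge sum = -4.
With Nb in oxidation state +5, the complex ion is [Nb...]^1+.
Charge balance with chloride (-1) requires 1 complex ion per 1 chloride.

[Nb(C2O4)(en)(NCS)2]Cl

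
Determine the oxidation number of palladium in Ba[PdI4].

+2

1 barium outside the brackets (+2 each) → the complex ion is 2−.
Ligand charges: 4×I = -4; sum -4.
Pd + (-4) = 2− ⇒ Pd is +2.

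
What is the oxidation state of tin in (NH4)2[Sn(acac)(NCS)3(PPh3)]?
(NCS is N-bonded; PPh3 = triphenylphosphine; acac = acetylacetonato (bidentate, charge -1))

2 ammonium outside the brackets (+1 each) → the complex ion is 2−.
Ligand charges: 3×NCS = -3; 1×PPh3 neutral; 1×acac = -1; sum -4.
Sn + (-4) = 2− ⇒ Sn is +2.

+2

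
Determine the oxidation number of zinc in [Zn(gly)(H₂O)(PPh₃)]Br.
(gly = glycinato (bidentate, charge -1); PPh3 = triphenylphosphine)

+2

1 bromide outside the brackets (-1 each) → the complex ion is 1+.
Ligand charges: 1×H2O neutral; 1×gly = -1; 1×PPh3 neutral; sum -1.
Zn + (-1) = 1+ ⇒ Zn is +2.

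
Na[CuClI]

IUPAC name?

The 1 sodium counter-ion carries a total charge of +1, so each complex ion is 1−.
Ligand charges: 1×chloro (-1 each), 1×iodo (-1 each); total -2. So Cu + (-2) = 1−, giving Cu = +1.
Ligands are named alphabetically: chloro before iodo.
The complex ion is anionic, so copper takes the -ate form cuprate(I).

sodium chloroiodocuprate(I)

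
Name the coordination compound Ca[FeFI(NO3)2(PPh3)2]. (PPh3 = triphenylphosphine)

The 1 calcium counter-ion carries a total charge of +2, so each complex ion is 2−.
Ligand charges: 1×fluoro (-1 each), 2×nitrato (-1 each), 1×iodo (-1 each), 2×triphenylphosphine (neutral); total -4. So Fe + (-4) = 2−, giving Fe = +2.
Ligands are named alphabetically: fluoro before iodo before nitrato before triphenylphosphine.
The complex ion is anionic, so iron takes the -ate form ferrate(II).

calcium fluoroiododinitratobis(triphenylphosphine)ferrate(II)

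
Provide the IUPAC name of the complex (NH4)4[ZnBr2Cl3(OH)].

ammonium dibromotrichlorohydroxozincate(II)

The 4 ammonium counter-ions carry a total charge of +4, so each complex ion is 4−.
Ligand charges: 3×chloro (-1 each), 2×bromo (-1 each), 1×hydroxo (-1 each); total -6. So Zn + (-6) = 4−, giving Zn = +2.
The complex ion is anionic, so zinc takes the -ate form zincate(II).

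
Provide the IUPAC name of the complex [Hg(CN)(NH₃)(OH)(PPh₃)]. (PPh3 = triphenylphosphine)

There is no counter-ion, so the complex is neutral overall.
Ligand charges: 1×hydroxo (-1 each), 1×cyano (-1 each), 1×ammine (neutral), 1×triphenylphosphine (neutral); total -2. So Hg + (-2) = 0, giving Hg = +2.
Ligands are named alphabetically: ammine before cyano before hydroxo before triphenylphosphine.

amminecyanohydroxo(triphenylphosphine)mercury(II)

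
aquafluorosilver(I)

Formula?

[AgF(H2O)]

Ligands: 1 fluoro (F, -1), 1 aqua (H2O, neutral). Ligand charge sum = -1.
With Ag in oxidation state +1, the complex ion is [Ag...].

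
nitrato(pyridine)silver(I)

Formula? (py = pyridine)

Ligands: 1 nitrato (NO3, -1), 1 pyridine (py, neutral). Ligand charge sum = -1.
With Ag in oxidation state +1, the complex ion is [Ag...].

[Ag(NO3)(py)]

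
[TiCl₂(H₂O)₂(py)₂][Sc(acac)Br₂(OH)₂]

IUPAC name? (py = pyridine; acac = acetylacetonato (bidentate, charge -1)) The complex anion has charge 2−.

Both ions are complex: the cation is named first with the plain metal name, the anion second with the -ate form; each ion's ligands are alphabetised independently.
The complex anion is given as 2−; its ligand charges sum to -5, so Sc = +3.
A 1:1 salt means the cation carries the equal and opposite charge, 2+.
Cation: ligand charges sum to -2; for the ion to be 2+, Ti = +4.

diaquadichlorobis(pyridine)titanium(IV) (acetylacetonato)dibromodihydroxoscandate(III)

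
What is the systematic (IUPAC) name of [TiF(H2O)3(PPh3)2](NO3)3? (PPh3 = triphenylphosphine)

triaquafluorobis(triphenylphosphine)titanium(IV) nitrate

The 3 nitrate counter-ions carry a total charge of -3, so each complex ion is 3+.
Ligand charges: 3×aqua (neutral), 2×triphenylphosphine (neutral), 1×fluoro (-1 each); total -1. So Ti + (-1) = 3+, giving Ti = +4.
Ligands are named alphabetically: aqua before fluoro before triphenylphosphine.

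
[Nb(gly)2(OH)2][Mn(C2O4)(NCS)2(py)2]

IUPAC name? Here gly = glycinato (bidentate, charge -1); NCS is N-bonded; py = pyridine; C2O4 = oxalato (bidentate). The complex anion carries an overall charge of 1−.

bis(glycinato)dihydroxoniobium(V) diisothiocyanatooxalatobis(pyridine)manganate(III)

The complex anion is given as 1−; its ligand charges sum to -4, so Mn = +3.
A 1:1 salt means the cation carries the equal and opposite charge, 1+.
Cation: ligand charges sum to -4; for the ion to be 1+, Nb = +5.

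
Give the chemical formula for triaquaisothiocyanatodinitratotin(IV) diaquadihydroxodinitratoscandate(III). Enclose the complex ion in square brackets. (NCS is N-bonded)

Cation [Sn…]: ligand charges -3, Sn(IV) ⇒ ion charge 1+.
Anion [Sc…]: ligand charges -4, Sc(III) ⇒ ion charge 1−.

[Sn(H2O)3(NCS)(NO3)2][Sc(H2O)2(NO3)2(OH)2]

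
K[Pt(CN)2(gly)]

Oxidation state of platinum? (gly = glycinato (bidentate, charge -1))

+2

1 potassium outside the brackets (+1 each) → the complex ion is 1−.
Ligand charges: 2×CN = -2; 1×gly = -1; sum -3.
Pt + (-3) = 1− ⇒ Pt is +2.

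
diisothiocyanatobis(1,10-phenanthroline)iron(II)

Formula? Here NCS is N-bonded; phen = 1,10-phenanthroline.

[Fe(NCS)2(phen)2]

Ligands: 2 isothiocyanato (NCS, -1), 2 1,10-phenanthroline (phen, neutral). Ligand charge sum = -2.
With Fe in oxidation state +2, the complex ion is [Fe...].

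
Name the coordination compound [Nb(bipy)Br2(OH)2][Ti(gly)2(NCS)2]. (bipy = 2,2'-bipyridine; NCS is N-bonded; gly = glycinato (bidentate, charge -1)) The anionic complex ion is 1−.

The complex anion is given as 1−; its ligand charges sum to -4, so Ti = +3.
A 1:1 salt means the cation carries the equal and opposite charge, 1+.
Cation: ligand charges sum to -4; for the ion to be 1+, Nb = +5.

(2,2'-bipyridine)dibromodihydroxoniobium(V) bis(glycinato)diisothiocyanatotitanate(III)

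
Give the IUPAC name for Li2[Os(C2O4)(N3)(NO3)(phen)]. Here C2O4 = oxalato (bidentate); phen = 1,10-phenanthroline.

lithium azidonitratooxalato(1,10-phenanthroline)osmate(II)

The 2 lithium counter-ions carry a total charge of +2, so each complex ion is 2−.
Ligand charges: 1×oxalato (-2 each), 1×nitrato (-1 each), 1×1,10-phenanthroline (neutral), 1×azido (-1 each); total -4. So Os + (-4) = 2−, giving Os = +2.
The complex ion is anionic, so osmium takes the -ate form osmate(II).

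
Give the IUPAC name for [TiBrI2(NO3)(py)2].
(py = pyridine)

There is no counter-ion, so the complex is neutral overall.
Ligand charges: 1×bromo (-1 each), 1×nitrato (-1 each), 2×pyridine (neutral), 2×iodo (-1 each); total -4. So Ti + (-4) = 0, giving Ti = +4.
Ligands are named alphabetically: bromo before iodo before nitrato before pyridine.

bromodiiodonitratobis(pyridine)titanium(IV)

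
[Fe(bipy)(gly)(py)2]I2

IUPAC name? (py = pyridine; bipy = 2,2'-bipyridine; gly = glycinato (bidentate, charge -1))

The 2 iodide counter-ions carry a total charge of -2, so each complex ion is 2+.
Ligand charges: 2×pyridine (neutral), 1×2,2'-bipyridine (neutral), 1×glycinato (-1 each); total -1. So Fe + (-1) = 2+, giving Fe = +3.
Ligands are named alphabetically: bipyridine before glycinato before pyridine.

(2,2'-bipyridine)(glycinato)bis(pyridine)iron(III) iodide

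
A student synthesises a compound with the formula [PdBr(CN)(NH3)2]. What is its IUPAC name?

There is no counter-ion, so the complex is neutral overall.
Ligand charges: 2×ammine (neutral), 1×bromo (-1 each), 1×cyano (-1 each); total -2. So Pd + (-2) = 0, giving Pd = +2.
Ligands are named alphabetically: ammine before bromo before cyano.

diamminebromocyanopalladium(II)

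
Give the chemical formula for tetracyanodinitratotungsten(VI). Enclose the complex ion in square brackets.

[W(CN)4(NO3)2]

Ligands: 4 cyano (CN, -1), 2 nitrato (NO3, -1). Ligand charge sum = -6.
With W in oxidation state +6, the complex ion is [W...].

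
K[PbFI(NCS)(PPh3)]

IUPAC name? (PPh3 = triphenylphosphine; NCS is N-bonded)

The 1 potassium counter-ion carries a total charge of +1, so each complex ion is 1−.
Ligand charges: 1×triphenylphosphine (neutral), 1×isothiocyanato (-1 each), 1×fluoro (-1 each), 1×iodo (-1 each); total -3. So Pb + (-3) = 1−, giving Pb = +2.
The complex ion is anionic, so lead takes the -ate form plumbate(II).

potassium fluoroiodoisothiocyanato(triphenylphosphine)plumbate(II)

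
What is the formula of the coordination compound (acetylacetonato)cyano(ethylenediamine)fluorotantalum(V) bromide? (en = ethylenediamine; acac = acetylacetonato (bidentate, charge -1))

[Ta(acac)(CN)(en)F]Br2

Ligands: 1 ethylenediamine (en, neutral), 1 acetylacetonato (acac, -1), 1 fluoro (F, -1), 1 cyano (CN, -1). Ligand charge sum = -3.
With Ta in oxidation state +5, the complex ion is [Ta...]^2+.
Charge balance with bromide (-1) requires 1 complex ion per 2 bromide.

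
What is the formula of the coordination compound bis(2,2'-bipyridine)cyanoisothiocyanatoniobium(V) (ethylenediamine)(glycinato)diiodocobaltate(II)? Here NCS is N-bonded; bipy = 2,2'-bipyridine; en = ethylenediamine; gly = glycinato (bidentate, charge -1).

Cation [Nb…]: ligand charges -2, Nb(V) ⇒ ion charge 3+.
Anion [Co…]: ligand charges -3, Co(II) ⇒ ion charge 1−.
One 3+ cation requires 3 of the 1− anion.

[Nb(bipy)2(CN)(NCS)][Co(en)(gly)I2]3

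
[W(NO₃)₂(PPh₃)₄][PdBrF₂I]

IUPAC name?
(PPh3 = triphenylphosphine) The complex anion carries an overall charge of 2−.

dinitratotetrakis(triphenylphosphine)tungsten(IV) bromodifluoroiodopalladate(II)

The complex anion is given as 2−; its ligand charges sum to -4, so Pd = +2.
A 1:1 salt means the cation carries the equal and opposite charge, 2+.
Cation: ligand charges sum to -2; for the ion to be 2+, W = +4.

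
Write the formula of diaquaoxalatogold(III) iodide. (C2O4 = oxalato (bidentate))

[Au(C2O4)(H2O)2]I

Ligands: 2 aqua (H2O, neutral), 1 oxalato (C2O4, -2). Ligand charge sum = -2.
Charge balance with iodide (-1) requires 1 complex ion per 1 iodide.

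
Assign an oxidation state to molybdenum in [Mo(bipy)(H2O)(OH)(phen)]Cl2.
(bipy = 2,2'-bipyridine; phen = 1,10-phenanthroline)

2 chloride outside the brackets (-1 each) → the complex ion is 2+.
Ligand charges: 1×bipy neutral; 1×phen neutral; 1×H2O neutral; 1×OH = -1; sum -1.
Mo + (-1) = 2+ ⇒ Mo is +3.

+3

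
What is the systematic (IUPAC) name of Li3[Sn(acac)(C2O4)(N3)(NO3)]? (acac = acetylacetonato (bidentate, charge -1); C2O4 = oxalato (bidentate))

The 3 lithium counter-ions carry a total charge of +3, so each complex ion is 3−.
Ligand charges: 1×azido (-1 each), 1×nitrato (-1 each), 1×acetylacetonato (-1 each), 1×oxalato (-2 each); total -5. So Sn + (-5) = 3−, giving Sn = +2.
The complex ion is anionic, so tin takes the -ate form stannate(II).

lithium (acetylacetonato)azidonitratooxalatostannate(II)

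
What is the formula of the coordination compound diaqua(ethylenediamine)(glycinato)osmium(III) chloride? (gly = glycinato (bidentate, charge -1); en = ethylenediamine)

Ligands: 2 aqua (H2O, neutral), 1 glycinato (gly, -1), 1 ethylenediamine (en, neutral). Ligand charge sum = -1.
With Os in oxidation state +3, the complex ion is [Os...]^2+.
Charge balance with chloride (-1) requires 1 complex ion per 2 chloride.

[Os(en)(gly)(H2O)2]Cl2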